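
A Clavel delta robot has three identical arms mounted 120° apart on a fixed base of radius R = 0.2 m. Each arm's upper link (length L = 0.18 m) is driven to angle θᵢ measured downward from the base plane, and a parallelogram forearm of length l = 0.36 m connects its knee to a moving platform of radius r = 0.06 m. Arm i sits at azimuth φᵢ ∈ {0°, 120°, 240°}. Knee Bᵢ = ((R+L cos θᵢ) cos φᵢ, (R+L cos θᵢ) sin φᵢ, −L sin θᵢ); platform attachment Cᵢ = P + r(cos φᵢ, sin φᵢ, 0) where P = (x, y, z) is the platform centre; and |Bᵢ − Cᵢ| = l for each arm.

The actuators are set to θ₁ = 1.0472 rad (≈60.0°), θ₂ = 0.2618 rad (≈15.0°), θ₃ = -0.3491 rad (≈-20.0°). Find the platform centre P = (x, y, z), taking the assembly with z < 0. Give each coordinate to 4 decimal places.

centre 1 = (0.2300·cos0.0°, 0.2300·sin0.0°, -0.1559) = (0.2300, 0.0000, -0.1559)
φ2=120.0°: virtual centre (-0.1569, 0.2718, -0.0466), radius l
arm 3 at φ=240.0°: (R−r)+L cos θ3 = 0.3091;  centre 3 = (-0.1546, -0.2677, 0.0616)
eliminate P² terms by subtracting sphere 1 from 2 and 3
[-0.7739 0.5436 0.2186]·P = 0.0235;  [-0.7691 -0.5355 0.4349]·P = 0.0222
det = 0.8325;  x = -0.0296+0.4246z,  y = 0.0011+0.2023z
sphere 1 gives Az²+Bz+C=0 with A=1.2212, B=0.0918, C=-0.0379;  B²−4AC=0.1937;  roots -0.2178, 0.1426;  negative root z = -0.2178
x = -0.1220, y = -0.0430

(-0.1220, -0.0430, -0.2178)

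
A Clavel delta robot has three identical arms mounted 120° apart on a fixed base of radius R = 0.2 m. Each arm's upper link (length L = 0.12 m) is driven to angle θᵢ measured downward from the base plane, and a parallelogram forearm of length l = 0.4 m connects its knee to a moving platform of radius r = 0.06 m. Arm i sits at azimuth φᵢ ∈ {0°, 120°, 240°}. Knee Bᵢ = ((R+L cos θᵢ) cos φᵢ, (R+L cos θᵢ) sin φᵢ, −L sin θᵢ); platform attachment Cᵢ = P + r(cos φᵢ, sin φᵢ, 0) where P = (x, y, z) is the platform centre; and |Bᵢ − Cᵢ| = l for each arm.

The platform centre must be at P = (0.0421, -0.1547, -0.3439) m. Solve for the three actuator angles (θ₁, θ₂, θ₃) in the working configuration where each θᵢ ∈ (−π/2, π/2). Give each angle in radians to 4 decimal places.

θ₁ = 0.3495, θ₂ = 1.3088, θ₃ = -0.0870

arm 1 (φ=0.0°): x'=0.0421, y'=-0.1547
  e−x'=0.0979;  (l²−L²−(e−x')²−y'²−z²)/2L = -0.0258
  γ=atan2(-0.3439,0.0979)=-1.2935;  ψ=arccos(-0.0721)=1.6429;  θ1=γ+ψ≈0.3495
φ2=120.0° → target in arm frame (-0.1550, 0.0409)
  e−x'=0.2950;  (l²−L²−(e−x')²−y'²−z²)/2L = -0.2557
  √(A²+B²)=0.4531;  θ2 = -0.8617+2.1705 ≈ 1.3088
φ3=240.0° → target in arm frame (0.1129, 0.1138)
  e−x'=0.0271;  (l²−L²−(e−x')²−y'²−z²)/2L = 0.0569
  √(A²+B²)=0.3450;  θ3 = -1.4922+1.4052 ≈ -0.0870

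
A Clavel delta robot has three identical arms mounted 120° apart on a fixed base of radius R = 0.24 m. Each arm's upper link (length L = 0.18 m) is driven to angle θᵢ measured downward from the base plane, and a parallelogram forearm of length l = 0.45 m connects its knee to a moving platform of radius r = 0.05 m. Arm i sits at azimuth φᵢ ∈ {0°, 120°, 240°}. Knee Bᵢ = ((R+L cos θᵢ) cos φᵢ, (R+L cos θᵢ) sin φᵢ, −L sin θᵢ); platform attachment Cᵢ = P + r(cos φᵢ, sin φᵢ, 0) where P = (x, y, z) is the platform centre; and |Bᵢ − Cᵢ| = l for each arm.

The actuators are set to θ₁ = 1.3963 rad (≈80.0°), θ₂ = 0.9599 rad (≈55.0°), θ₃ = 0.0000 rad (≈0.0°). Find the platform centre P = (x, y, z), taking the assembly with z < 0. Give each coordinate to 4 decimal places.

φ1=0.0°: virtual centre (0.2213, 0.0000, -0.1773), radius l
arm 2 at φ=120.0°: e+L cos θ2 = 0.2932;  O2 = (-0.1466, 0.2540, -0.1474)
arm 3 at φ=240.0°: e+L cos θ3 = 0.3700;  O3 = (-0.1850, -0.3204, 0.0000)
|O₂|²−|O₁|² = 0.0274;  |O₃|²−|O₁|² = 0.0565
[-0.7357 0.5079 0.0596]·P = 0.0274;  [-0.8125 -0.6409 0.3545]·P = 0.0565
det = 0.8842;  x = -0.0523+0.2469z,  y = -0.0219+0.2402z
sphere 1 gives Az²+Bz+C=0 with A=1.1187, B=0.2089, C=-0.0958;  B²−4AC=0.4722;  roots -0.4005, 0.2137;  negative root z = -0.4005
x = -0.1512, y = -0.1181

(-0.1512, -0.1181, -0.4005)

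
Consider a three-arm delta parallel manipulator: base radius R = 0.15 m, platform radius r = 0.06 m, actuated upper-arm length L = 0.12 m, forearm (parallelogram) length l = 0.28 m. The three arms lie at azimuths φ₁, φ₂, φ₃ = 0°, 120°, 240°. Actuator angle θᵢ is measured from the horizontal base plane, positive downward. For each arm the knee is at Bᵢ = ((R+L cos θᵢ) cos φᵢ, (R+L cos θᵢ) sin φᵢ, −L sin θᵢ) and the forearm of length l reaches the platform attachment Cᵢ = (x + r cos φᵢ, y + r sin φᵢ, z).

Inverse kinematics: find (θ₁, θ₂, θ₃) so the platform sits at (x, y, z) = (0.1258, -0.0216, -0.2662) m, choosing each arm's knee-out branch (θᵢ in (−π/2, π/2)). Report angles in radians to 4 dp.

φ1=0.0° → target in arm frame (0.1258, -0.0216)
  e−x'=-0.0358;  (l²−L²−(e−x')²−y'²−z²)/2L = -0.0359
  γ=atan2(-0.2662,-0.0358)=-1.7045;  ψ=arccos(-0.1336)=1.7048;  θ1=γ+ψ≈0.0003
arm 2 (φ=120.0°): x'=-0.0816, y'=-0.0981
  e−x'=0.1716;  (l²−L²−(e−x')²−y'²−z²)/2L = -0.1914
  √(A²+B²)=0.3167;  θ2 = -0.9982+2.2198 ≈ 1.2216
arm 3 (φ=240.0°): x'=-0.0442, y'=0.1197
  A cos θ + B sin θ = C:  0.1342·cos θ + -0.2662·sin θ = -0.1634
  θ3 = atan2(B,A) + arccos(C/0.2981) = 1.0469

θ₁ = 0.0003, θ₂ = 1.2216, θ₃ = 1.0469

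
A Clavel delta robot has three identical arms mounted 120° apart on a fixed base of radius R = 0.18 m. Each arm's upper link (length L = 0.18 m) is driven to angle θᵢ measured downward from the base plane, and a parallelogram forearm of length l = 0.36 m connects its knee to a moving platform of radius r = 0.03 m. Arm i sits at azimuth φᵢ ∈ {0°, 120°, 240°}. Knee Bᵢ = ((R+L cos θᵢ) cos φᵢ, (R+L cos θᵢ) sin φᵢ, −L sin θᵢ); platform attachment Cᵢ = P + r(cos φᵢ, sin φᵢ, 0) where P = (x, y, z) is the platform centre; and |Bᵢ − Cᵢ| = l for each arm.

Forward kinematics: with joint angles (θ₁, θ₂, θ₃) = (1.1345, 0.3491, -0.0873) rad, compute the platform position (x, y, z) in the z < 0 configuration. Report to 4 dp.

(-0.1240, -0.0345, -0.2395)

φ1=0.0°: virtual centre (0.2261, 0.0000, -0.1631), radius l
φ2=120.0°: virtual centre (-0.1596, 0.2764, -0.0616), radius l
arm 3 at φ=240.0°: (R−r)+L cos θ3 = 0.3293;  O3 = (-0.1647, -0.2852, 0.0157)
|O₂|²−|O₁|² = 0.0279;  |O₃|²−|O₁|² = 0.0310
plane₁₂: -0.7713x+0.5528y+0.2031z = 0.0279
Cramer: x(z) = -0.0379+0.3596z;  y(z) = -0.0024+0.1343z
quadratic in z: (1.1474)z²+(0.1358)z+(-0.0333)=0, √Δ=0.4138 → z ∈ {-0.2395, 0.1212}; z = -0.2395 (taking z<0)
x = -0.1240, y = -0.0345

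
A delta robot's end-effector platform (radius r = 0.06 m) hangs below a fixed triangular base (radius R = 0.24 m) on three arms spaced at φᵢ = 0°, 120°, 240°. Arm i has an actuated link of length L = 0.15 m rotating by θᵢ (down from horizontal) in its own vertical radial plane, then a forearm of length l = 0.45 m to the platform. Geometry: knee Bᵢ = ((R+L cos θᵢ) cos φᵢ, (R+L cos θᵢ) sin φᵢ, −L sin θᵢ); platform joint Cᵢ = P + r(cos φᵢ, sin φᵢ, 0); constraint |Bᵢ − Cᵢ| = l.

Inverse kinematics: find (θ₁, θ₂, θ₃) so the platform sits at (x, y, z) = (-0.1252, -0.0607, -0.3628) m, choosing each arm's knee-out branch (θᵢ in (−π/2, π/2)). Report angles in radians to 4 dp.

φ1=0.0° → target in arm frame (-0.1252, -0.0607)
  e−x'=0.3052;  (l²−L²−(e−x')²−y'²−z²)/2L = -0.1615
  √(A²+B²)=0.4741;  θ1 = -0.8714+1.9184 ≈ 1.0470
rotate P by −φ2: (0.0100, 0.1388, -0.3628)
  e−x'=0.1700;  (l²−L²−(e−x')²−y'²−z²)/2L = 0.0008
  θ2 = atan2(B,A) + arccos(C/0.4006) = 0.4362
φ3=240.0° → target in arm frame (0.1152, -0.0781)
  A cos θ + B sin θ = C:  0.0648·cos θ + -0.3628·sin θ = 0.1269
  γ=atan2(-0.3628,0.0648)=-1.3940;  ψ=arccos(0.3444)=1.2192;  θ3=γ+ψ≈-0.1748

θ₁ = 1.0470, θ₂ = 0.4362, θ₃ = -0.1748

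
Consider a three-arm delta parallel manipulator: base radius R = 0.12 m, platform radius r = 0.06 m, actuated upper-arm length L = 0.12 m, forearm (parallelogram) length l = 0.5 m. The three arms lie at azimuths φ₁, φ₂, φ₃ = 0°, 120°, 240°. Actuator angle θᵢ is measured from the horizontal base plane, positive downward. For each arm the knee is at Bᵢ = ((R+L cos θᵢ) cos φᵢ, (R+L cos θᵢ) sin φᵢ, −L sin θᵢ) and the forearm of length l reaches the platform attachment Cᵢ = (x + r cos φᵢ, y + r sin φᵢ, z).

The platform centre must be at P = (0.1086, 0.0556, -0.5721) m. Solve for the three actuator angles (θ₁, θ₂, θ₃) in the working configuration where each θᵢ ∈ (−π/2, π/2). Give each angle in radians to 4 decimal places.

φ1=0.0° → target in arm frame (0.1086, 0.0556)
  A=-0.0486, B=-0.5721, C=(l²−L²−A²−y'²−z²)/(2L)=-0.4048
  θ1 = atan2(B,A) + arccos(C/0.5742) = 0.6977
arm 2 (φ=120.0°): x'=-0.0061, y'=-0.1219
  e−x'=0.0661;  (l²−L²−(e−x')²−y'²−z²)/2L = -0.4622
  √(A²+B²)=0.5759;  θ2 = -1.4557+2.5023 ≈ 1.0466
rotate P by −φ3: (-0.1025, 0.0663, -0.5721)
  A cos θ + B sin θ = C:  0.1625·cos θ + -0.5721·sin θ = -0.5103
  √(A²+B²)=0.5947;  θ3 = -1.2941+2.6023 ≈ 1.3082

θ₁ = 0.6977, θ₂ = 1.0466, θ₃ = 1.3082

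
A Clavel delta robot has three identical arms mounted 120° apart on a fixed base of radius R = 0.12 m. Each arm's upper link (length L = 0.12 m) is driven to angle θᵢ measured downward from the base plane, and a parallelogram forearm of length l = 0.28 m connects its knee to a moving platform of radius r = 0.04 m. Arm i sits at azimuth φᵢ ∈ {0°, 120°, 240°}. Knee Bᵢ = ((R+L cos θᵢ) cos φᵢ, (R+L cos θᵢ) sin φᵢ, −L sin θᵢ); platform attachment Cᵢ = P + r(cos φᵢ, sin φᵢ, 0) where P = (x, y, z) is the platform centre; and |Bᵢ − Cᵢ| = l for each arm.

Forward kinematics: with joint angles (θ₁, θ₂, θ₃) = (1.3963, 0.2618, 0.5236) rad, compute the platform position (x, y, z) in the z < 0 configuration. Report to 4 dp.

(-0.1349, 0.0240, -0.2673)

centre 1 = (0.1008·cos0.0°, 0.1008·sin0.0°, -0.1182) = (0.1008, 0.0000, -0.1182)
φ2=120.0°: virtual centre (-0.0980, 0.1697, -0.0311), radius l
centre 3 = (0.1839·cos240.0°, 0.1839·sin240.0°, -0.0600) = (-0.0920, -0.1593, -0.0600)
|centre ₂|²−|centre ₁|² = 0.0152;  |centre ₃|²−|centre ₁|² = 0.0133
linear system: -0.3976x+0.3393y = 0.0152−0.1742z; -0.3856x+-0.3186y = 0.0133−0.1164z
det = 0.2575;  x = -0.0363+0.3689z,  y = 0.0023+-0.0813z
sphere 1 gives Az²+Bz+C=0 with A=1.1427, B=0.1348, C=-0.0456;  B²−4AC=0.2267;  roots -0.2673, 0.1493;  negative root z = -0.2673
x = -0.1349, y = 0.0240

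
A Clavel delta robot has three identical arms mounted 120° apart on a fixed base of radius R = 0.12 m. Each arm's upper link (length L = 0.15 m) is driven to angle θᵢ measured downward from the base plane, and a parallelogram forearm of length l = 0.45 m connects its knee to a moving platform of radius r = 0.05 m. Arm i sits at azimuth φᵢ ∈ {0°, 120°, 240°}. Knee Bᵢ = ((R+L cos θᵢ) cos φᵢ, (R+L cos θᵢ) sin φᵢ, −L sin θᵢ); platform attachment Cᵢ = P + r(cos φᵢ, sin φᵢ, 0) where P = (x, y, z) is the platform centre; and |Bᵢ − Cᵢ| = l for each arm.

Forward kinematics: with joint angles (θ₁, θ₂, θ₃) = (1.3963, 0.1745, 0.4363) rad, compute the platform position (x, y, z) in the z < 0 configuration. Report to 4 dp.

(-0.2559, 0.0414, -0.4251)

arm 1 at φ=0.0°: (R−r)+L cos θ1 = 0.0960;  centre 1 = (0.0960, 0.0000, -0.1477)
φ2=120.0°: virtual centre (-0.1089, 0.1886, -0.0260), radius l
φ3=240.0°: virtual centre (-0.1030, -0.1784, -0.0634), radius l
subtract pairs → two planes through P
[-0.4098 0.3771 0.2434]·P = 0.0170;  [-0.3980 -0.3567 0.1687]·P = 0.0154
Cramer: x(z) = -0.0401+0.5077z;  y(z) = 0.0016-0.0936z
into |P−centre ₁|² = l²: 1.2665z² + 0.1569z + -0.1621 = 0;  Δ = 0.8460;  z = -0.4251 or 0.3012 → z<0 root = -0.4251
x = -0.2559, y = 0.0414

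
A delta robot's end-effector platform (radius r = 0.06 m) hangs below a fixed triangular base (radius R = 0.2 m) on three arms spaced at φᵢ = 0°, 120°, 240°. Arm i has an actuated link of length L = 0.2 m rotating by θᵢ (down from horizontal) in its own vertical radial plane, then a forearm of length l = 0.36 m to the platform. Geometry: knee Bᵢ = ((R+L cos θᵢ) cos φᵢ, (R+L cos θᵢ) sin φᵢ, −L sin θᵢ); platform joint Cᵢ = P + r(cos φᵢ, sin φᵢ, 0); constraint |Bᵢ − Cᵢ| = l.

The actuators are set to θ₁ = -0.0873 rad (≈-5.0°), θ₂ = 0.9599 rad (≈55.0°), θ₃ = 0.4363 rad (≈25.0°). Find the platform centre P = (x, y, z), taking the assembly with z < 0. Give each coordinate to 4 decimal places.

(0.0863, -0.0612, -0.2313)

centre 1 = (0.3392·cos0.0°, 0.3392·sin0.0°, 0.0174) = (0.3392, 0.0000, 0.0174)
φ2=120.0°: virtual centre (-0.1274, 0.2206, -0.1638), radius l
φ3=240.0°: virtual centre (-0.1606, -0.2782, -0.0845), radius l
subtract pairs → two planes through P
plane₁₂: -0.9332x+0.4412y+-0.3625z = -0.0237
Cramer: x(z) = 0.0160-0.3037z;  y(z) = -0.0197+0.1793z
quadratic in z: (1.1244)z²+(0.1544)z+(-0.0244)=0, √Δ=0.3657 → z ∈ {-0.2313, 0.0940}; z = -0.2313 (taking z<0)
x = 0.0863, y = -0.0612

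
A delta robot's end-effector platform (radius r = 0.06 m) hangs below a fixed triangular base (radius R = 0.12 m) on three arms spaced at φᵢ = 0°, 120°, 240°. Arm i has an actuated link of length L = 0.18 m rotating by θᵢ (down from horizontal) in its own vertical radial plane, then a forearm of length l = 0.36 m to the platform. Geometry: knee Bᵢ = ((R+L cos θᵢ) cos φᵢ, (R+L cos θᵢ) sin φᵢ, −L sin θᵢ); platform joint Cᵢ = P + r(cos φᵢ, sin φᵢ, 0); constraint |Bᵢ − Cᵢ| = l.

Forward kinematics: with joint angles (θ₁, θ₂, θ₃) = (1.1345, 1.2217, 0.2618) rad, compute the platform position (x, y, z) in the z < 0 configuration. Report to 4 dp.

arm 1 at φ=0.0°: e+L cos θ1 = 0.1361;  O1 = (0.1361, 0.0000, -0.1631)
arm 2 at φ=120.0°: e+L cos θ2 = 0.1216;  O2 = (-0.0608, 0.1053, -0.1691)
O3 = (0.2339·cos240.0°, 0.2339·sin240.0°, -0.0466) = (-0.1169, -0.2025, -0.0466)
|O₂|²−|O₁|² = -0.0017;  |O₃|²−|O₁|² = 0.0117
[-0.3937 0.2106 -0.0120]·P = -0.0017;  [-0.5060 -0.4051 0.2331]·P = 0.0117
det = 0.2660;  x = -0.0066+0.1662z,  y = -0.0207+0.3678z
quadratic in z: (1.1629)z²+(0.2636)z+(-0.0822)=0, √Δ=0.6722 → z ∈ {-0.4024, 0.1757}; z = -0.4024 (taking z<0)
x = -0.0735, y = -0.1687

(-0.0735, -0.1687, -0.4024)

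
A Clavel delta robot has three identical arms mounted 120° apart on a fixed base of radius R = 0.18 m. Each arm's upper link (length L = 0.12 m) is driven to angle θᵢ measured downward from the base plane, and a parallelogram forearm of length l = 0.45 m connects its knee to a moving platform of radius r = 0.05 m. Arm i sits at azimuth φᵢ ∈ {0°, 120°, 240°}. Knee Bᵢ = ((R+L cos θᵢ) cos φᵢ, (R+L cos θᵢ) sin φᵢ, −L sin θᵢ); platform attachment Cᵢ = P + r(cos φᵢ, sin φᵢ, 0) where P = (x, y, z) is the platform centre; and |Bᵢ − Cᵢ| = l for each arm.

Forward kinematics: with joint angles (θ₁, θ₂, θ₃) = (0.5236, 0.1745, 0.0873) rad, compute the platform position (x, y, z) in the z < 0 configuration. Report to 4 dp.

(-0.0555, -0.0101, -0.4045)

centre 1 = (0.2339·cos0.0°, 0.2339·sin0.0°, -0.0600) = (0.2339, 0.0000, -0.0600)
φ2=120.0°: virtual centre (-0.1241, 0.2149, -0.0208), radius l
φ3=240.0°: virtual centre (-0.1248, -0.2161, -0.0105), radius l
|centre ₂|²−|centre ₁|² = 0.0037;  |centre ₃|²−|centre ₁|² = 0.0041
[-0.7160 0.4299 0.0783]·P = 0.0037;  [-0.7174 -0.4322 0.0991]·P = 0.0041
det = 0.6179;  x = -0.0054+0.1237z,  y = -0.0004+0.0239z
quadratic in z: (1.0159)z²+(0.0608)z+(-0.1416)=0, √Δ=0.7610 → z ∈ {-0.4045, 0.3447}; z = -0.4045 (taking z<0)
x = -0.0555, y = -0.0101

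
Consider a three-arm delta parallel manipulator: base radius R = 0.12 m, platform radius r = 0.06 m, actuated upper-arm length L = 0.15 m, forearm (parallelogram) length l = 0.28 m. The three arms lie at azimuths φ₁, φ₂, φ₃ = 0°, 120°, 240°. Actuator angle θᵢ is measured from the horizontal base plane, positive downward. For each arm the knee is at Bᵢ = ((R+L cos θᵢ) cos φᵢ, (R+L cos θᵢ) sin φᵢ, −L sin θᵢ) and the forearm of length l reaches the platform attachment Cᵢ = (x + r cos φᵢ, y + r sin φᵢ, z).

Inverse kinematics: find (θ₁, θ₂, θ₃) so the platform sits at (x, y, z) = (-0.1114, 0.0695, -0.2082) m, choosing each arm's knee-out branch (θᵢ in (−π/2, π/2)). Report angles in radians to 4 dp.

θ₁ = 0.9597, θ₂ = -0.3493, θ₃ = 0.4358

φ1=0.0° → target in arm frame (-0.1114, 0.0695)
  A=0.1714, B=-0.2082, C=(l²−L²−A²−y'²−z²)/(2L)=-0.0722
  √(A²+B²)=0.2697;  θ1 = -0.8820+1.8418 ≈ 0.9597
φ2=120.0° → target in arm frame (0.1159, 0.0617)
  e−x'=-0.0559;  (l²−L²−(e−x')²−y'²−z²)/2L = 0.0187
  √(A²+B²)=0.2156;  θ2 = -1.8331+1.4838 ≈ -0.3493
arm 3 (φ=240.0°): x'=-0.0045, y'=-0.1312
  A=0.0645, B=-0.2082, C=(l²−L²−A²−y'²−z²)/(2L)=-0.0294
  γ=atan2(-0.2082,0.0645)=-1.2704;  ψ=arccos(-0.1350)=1.7062;  θ3=γ+ψ≈0.4358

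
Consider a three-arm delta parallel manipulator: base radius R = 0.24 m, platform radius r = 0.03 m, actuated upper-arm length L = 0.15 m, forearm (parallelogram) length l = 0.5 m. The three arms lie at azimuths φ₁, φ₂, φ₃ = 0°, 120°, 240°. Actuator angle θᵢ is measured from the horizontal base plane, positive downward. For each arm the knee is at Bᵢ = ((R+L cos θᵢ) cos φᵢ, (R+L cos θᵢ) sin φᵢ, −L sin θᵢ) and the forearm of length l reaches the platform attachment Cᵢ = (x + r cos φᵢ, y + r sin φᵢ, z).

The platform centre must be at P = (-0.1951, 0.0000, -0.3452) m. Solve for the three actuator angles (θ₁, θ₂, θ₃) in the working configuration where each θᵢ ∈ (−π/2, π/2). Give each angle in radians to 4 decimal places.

θ₁ = 1.2219, θ₂ = -0.3493, θ₃ = -0.3493

rotate P by −φ1: (-0.1951, 0.0000, -0.3452)
  A cos θ + B sin θ = C:  0.4051·cos θ + -0.3452·sin θ = -0.1859
  √(A²+B²)=0.5322;  θ1 = -0.7057+1.9276 ≈ 1.2219
arm 2 (φ=120.0°): x'=0.0975, y'=0.1690
  A cos θ + B sin θ = C:  0.1125·cos θ + -0.3452·sin θ = 0.2238
  γ=atan2(-0.3452,0.1125)=-1.2559;  ψ=arccos(0.6165)=0.9065;  θ2=γ+ψ≈-0.3493
arm 3 (φ=240.0°): x'=0.0976, y'=-0.1690
  e−x'=0.1124;  (l²−L²−(e−x')²−y'²−z²)/2L = 0.2238
  θ3 = atan2(B,A) + arccos(C/0.3631) = -0.3493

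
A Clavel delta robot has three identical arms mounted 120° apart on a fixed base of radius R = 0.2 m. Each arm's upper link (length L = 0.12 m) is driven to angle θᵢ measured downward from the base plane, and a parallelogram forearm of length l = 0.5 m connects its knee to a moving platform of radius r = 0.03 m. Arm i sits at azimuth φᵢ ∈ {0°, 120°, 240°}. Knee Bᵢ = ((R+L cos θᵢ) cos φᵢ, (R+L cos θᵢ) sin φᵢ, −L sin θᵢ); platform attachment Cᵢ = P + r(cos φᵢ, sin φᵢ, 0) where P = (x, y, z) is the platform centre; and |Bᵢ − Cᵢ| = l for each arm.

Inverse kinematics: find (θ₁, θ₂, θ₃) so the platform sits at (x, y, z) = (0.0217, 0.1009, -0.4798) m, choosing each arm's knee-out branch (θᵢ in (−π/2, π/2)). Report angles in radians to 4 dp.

φ1=0.0° → target in arm frame (0.0217, 0.1009)
  e−x'=0.1483;  (l²−L²−(e−x')²−y'²−z²)/2L = -0.1116
  θ1 = atan2(B,A) + arccos(C/0.5022) = 0.5238
rotate P by −φ2: (0.0765, -0.0692, -0.4798)
  e−x'=0.0935;  (l²−L²−(e−x')²−y'²−z²)/2L = -0.0339
  √(A²+B²)=0.4888;  θ2 = -1.3784+1.6402 ≈ 0.2618
rotate P by −φ3: (-0.0982, -0.0317, -0.4798)
  A cos θ + B sin θ = C:  0.2682·cos θ + -0.4798·sin θ = -0.2815
  γ=atan2(-0.4798,0.2682)=-1.0610;  ψ=arccos(-0.5121)=2.1084;  θ3=γ+ψ≈1.0474

θ₁ = 0.5238, θ₂ = 0.2618, θ₃ = 1.0474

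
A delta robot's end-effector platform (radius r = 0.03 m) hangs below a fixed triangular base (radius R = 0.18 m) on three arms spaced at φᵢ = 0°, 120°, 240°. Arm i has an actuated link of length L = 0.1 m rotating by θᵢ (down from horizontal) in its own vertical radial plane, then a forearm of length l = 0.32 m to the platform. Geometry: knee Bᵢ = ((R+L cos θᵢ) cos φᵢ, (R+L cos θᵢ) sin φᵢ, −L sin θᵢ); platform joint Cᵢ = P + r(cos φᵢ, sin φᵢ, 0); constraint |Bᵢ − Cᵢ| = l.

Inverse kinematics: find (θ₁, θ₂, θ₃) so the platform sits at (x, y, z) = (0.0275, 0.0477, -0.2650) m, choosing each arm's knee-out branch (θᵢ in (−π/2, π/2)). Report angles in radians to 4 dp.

θ₁ = 0.3491, θ₂ = 0.3486, θ₃ = 0.9597

arm 1 (φ=0.0°): x'=0.0275, y'=0.0477
  A cos θ + B sin θ = C:  0.1225·cos θ + -0.2650·sin θ = 0.0245
  γ=atan2(-0.2650,0.1225)=-1.1378;  ψ=arccos(0.0838)=1.4869;  θ1=γ+ψ≈0.3491
rotate P by −φ2: (0.0276, -0.0477, -0.2650)
  A cos θ + B sin θ = C:  0.1224·cos θ + -0.2650·sin θ = 0.0246
  γ=atan2(-0.2650,0.1224)=-1.1380;  ψ=arccos(0.0841)=1.4866;  θ2=γ+ψ≈0.3486
rotate P by −φ3: (-0.0551, 0.0000, -0.2650)
  e−x'=0.2051;  (l²−L²−(e−x')²−y'²−z²)/2L = -0.0994
  θ3 = atan2(B,A) + arccos(C/0.3351) = 0.9597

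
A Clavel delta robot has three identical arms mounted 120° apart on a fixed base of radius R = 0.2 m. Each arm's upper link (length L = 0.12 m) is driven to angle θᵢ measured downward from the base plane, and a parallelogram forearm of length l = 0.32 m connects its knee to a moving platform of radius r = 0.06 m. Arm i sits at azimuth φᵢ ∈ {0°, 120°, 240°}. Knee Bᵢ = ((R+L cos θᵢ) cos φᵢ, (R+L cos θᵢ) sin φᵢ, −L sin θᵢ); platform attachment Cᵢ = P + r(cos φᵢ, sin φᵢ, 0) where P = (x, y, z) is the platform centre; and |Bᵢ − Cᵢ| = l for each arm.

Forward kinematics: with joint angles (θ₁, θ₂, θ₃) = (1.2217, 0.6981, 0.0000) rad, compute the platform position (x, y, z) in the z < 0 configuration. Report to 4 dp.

arm 1 at φ=0.0°: e+L cos θ1 = 0.1810;  centre 1 = (0.1810, 0.0000, -0.1128)
φ2=120.0°: virtual centre (-0.1160, 0.2009, -0.0771), radius l
arm 3 at φ=240.0°: e+L cos θ3 = 0.2600;  centre 3 = (-0.1300, -0.2252, 0.0000)
eliminate P² terms by subtracting sphere 1 from 2 and 3
linear system: -0.5940x+0.4017y = 0.0142−0.0713z; -0.6221x+-0.4503y = 0.0221−0.2255z
det = 0.5174;  x = -0.0296+0.2371z,  y = -0.0083+0.1732z
quadratic in z: (1.0862)z²+(0.1228)z+(-0.0453)=0, √Δ=0.4601 → z ∈ {-0.2683, 0.1553}; z = -0.2683 (taking z<0)
x = -0.0932, y = -0.0547

(-0.0932, -0.0547, -0.2683)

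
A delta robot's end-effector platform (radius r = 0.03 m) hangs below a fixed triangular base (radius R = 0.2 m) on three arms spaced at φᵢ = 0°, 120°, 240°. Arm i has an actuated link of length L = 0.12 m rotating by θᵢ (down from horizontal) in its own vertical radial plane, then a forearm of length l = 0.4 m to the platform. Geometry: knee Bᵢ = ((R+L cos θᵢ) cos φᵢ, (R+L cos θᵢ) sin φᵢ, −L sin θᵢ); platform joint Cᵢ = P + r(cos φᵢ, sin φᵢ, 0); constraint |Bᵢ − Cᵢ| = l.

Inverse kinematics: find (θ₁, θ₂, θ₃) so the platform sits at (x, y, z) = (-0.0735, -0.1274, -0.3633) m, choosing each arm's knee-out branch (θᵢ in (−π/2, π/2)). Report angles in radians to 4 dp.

θ₁ = 1.2213, θ₂ = 1.2217, θ₃ = -0.0874

φ1=0.0° → target in arm frame (-0.0735, -0.1274)
  A cos θ + B sin θ = C:  0.2435·cos θ + -0.3633·sin θ = -0.2580
  √(A²+B²)=0.4374;  θ1 = -0.9803+2.2016 ≈ 1.2213
φ2=120.0° → target in arm frame (-0.0736, 0.1274)
  A cos θ + B sin θ = C:  0.2436·cos θ + -0.3633·sin θ = -0.2581
  γ=atan2(-0.3633,0.2436)=-0.9802;  ψ=arccos(-0.5900)=2.2019;  θ2=γ+ψ≈1.2217
φ3=240.0° → target in arm frame (0.1471, 0.0000)
  e−x'=0.0229;  (l²−L²−(e−x')²−y'²−z²)/2L = 0.0545
  γ=atan2(-0.3633,0.0229)=-1.5078;  ψ=arccos(0.1498)=1.4204;  θ3=γ+ψ≈-0.0874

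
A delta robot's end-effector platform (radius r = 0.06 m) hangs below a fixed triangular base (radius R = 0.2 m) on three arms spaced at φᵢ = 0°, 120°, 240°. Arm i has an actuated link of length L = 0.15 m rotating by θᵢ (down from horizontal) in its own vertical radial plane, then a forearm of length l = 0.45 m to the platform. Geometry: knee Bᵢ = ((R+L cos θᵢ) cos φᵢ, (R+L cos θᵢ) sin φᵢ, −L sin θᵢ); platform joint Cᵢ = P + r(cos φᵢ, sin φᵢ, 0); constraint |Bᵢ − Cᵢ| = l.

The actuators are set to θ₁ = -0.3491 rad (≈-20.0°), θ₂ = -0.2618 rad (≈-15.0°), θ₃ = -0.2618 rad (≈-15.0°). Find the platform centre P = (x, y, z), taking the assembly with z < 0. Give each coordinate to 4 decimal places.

(0.0077, 0.0000, -0.3063)

arm 1 at φ=0.0°: ρ1 = 0.2810;  O1 = (0.2810, 0.0000, 0.0513)
O2 = (0.2849·cos120.0°, 0.2849·sin120.0°, 0.0388) = (-0.1424, 0.2467, 0.0388)
O3 = (0.2849·cos240.0°, 0.2849·sin240.0°, 0.0388) = (-0.1424, -0.2467, 0.0388)
eliminate P² terms by subtracting sphere 1 from 2 and 3
linear system: -0.8468x+0.4934y = 0.0011−-0.0250z; -0.8468x+-0.4934y = 0.0011−-0.0250z
det = 0.8357;  x = -0.0013+-0.0295z,  y = 0.0000+0.0000z
sphere 1 gives Az²+Bz+C=0 with A=1.0009, B=-0.0860, C=-0.1202;  B²−4AC=0.4886;  roots -0.3063, 0.3921;  negative root z = -0.3063
x = 0.0077, y = 0.0000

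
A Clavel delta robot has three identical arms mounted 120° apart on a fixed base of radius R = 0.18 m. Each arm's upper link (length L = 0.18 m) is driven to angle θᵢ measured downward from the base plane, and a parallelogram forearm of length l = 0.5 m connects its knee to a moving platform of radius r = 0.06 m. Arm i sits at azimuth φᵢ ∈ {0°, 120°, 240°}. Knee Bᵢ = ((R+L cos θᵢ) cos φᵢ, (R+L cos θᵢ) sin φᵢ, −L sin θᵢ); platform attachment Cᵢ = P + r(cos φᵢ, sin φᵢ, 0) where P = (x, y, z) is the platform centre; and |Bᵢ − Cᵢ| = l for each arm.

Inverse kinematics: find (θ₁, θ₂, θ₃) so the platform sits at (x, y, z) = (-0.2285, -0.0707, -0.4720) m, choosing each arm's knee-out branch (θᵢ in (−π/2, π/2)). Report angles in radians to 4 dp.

φ1=0.0° → target in arm frame (-0.2285, -0.0707)
  A=0.3485, B=-0.4720, C=(l²−L²−A²−y'²−z²)/(2L)=-0.3657
  γ=atan2(-0.4720,0.3485)=-0.9348;  ψ=arccos(-0.6232)=2.2436;  θ1=γ+ψ≈1.3089
φ2=120.0° → target in arm frame (0.0530, 0.2332)
  A=0.0670, B=-0.4720, C=(l²−L²−A²−y'²−z²)/(2L)=-0.1780
  √(A²+B²)=0.4767;  θ2 = -1.4298+1.9534 ≈ 0.5235
arm 3 (φ=240.0°): x'=0.1755, y'=-0.1625
  A cos θ + B sin θ = C:  -0.0555·cos θ + -0.4720·sin θ = -0.0963
  θ3 = atan2(B,A) + arccos(C/0.4752) = 0.0871

θ₁ = 1.3089, θ₂ = 0.5235, θ₃ = 0.0871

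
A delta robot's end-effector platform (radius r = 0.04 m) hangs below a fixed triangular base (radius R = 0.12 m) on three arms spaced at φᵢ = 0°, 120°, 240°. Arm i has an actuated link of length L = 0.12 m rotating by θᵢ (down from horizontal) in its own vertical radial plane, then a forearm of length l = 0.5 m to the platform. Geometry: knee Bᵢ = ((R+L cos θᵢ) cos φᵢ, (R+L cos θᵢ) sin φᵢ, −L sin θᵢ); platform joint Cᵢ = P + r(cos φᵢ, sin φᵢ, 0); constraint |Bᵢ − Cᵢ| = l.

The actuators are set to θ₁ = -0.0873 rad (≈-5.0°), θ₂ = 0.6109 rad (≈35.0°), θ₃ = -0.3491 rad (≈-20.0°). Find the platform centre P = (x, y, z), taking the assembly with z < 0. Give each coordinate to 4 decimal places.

arm 1 at φ=0.0°: ρ1 = 0.1995;  O1 = (0.1995, 0.0000, 0.0105)
O2 = (0.1783·cos120.0°, 0.1783·sin120.0°, -0.0688) = (-0.0891, 0.1544, -0.0688)
arm 3 at φ=240.0°: ρ3 = 0.1928;  O3 = (-0.0964, -0.1669, 0.0410)
eliminate P² terms by subtracting sphere 1 from 2 and 3
[-0.5774 0.3088 -0.1586]·P = -0.0034;  [-0.5918 -0.3339 0.0612]·P = -0.0011
det = 0.3755;  x = 0.0039+-0.0907z,  y = -0.0037+0.3440z
into |P−O₁|² = l²: 1.1265z² + 0.0120z + -0.2116 = 0;  Δ = 0.9537;  z = -0.4388 or 0.4281 → z<0 root = -0.4388
x = 0.0437, y = -0.1546

(0.0437, -0.1546, -0.4388)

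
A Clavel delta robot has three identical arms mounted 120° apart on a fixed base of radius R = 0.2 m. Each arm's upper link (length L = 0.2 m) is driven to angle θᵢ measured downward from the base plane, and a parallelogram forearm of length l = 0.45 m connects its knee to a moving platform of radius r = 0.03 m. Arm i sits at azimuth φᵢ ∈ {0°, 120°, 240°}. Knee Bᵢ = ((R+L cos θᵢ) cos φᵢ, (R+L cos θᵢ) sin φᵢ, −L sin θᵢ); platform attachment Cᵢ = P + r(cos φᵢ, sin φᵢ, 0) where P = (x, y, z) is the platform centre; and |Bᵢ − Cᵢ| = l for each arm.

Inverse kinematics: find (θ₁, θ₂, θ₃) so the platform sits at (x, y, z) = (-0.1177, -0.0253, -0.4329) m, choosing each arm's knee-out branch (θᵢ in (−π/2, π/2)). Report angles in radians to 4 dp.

θ₁ = 1.1345, θ₂ = 0.6109, θ₃ = 0.4364

φ1=0.0° → target in arm frame (-0.1177, -0.0253)
  e−x'=0.2877;  (l²−L²−(e−x')²−y'²−z²)/2L = -0.2708
  γ=atan2(-0.4329,0.2877)=-0.9842;  ψ=arccos(-0.5210)=2.1188;  θ1=γ+ψ≈1.1345
rotate P by −φ2: (0.0369, 0.1146, -0.4329)
  A cos θ + B sin θ = C:  0.1331·cos θ + -0.4329·sin θ = -0.1393
  √(A²+B²)=0.4529;  θ2 = -1.2726+1.8835 ≈ 0.6109
φ3=240.0° → target in arm frame (0.0808, -0.0893)
  A=0.0892, B=-0.4329, C=(l²−L²−A²−y'²−z²)/(2L)=-0.1021
  √(A²+B²)=0.4420;  θ3 = -1.3675+1.8039 ≈ 0.4364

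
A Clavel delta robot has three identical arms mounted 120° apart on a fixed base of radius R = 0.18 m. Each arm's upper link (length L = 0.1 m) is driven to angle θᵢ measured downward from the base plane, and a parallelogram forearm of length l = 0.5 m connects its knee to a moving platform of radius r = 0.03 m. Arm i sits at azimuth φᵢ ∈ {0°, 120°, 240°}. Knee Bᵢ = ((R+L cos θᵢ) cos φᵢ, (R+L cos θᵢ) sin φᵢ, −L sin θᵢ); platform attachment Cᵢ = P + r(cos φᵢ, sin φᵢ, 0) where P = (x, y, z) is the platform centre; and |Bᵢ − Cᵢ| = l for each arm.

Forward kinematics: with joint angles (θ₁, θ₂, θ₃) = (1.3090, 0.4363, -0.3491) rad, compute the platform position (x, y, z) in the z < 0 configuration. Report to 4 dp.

(-0.1722, -0.0818, -0.4461)

arm 1 at φ=0.0°: e+L cos θ1 = 0.1759;  S1 = (0.1759, 0.0000, -0.0966)
arm 2 at φ=120.0°: e+L cos θ2 = 0.2406;  S2 = (-0.1203, 0.2084, -0.0423)
S3 = (0.2440·cos240.0°, 0.2440·sin240.0°, 0.0342) = (-0.1220, -0.2113, 0.0342)
subtract pairs → two planes through P
plane₁₂: -0.5924x+0.4168y+0.1087z = 0.0194
det = 0.4986;  x = -0.0335+0.3108z,  y = -0.0011+0.1810z
quadratic in z: (1.1293)z²+(0.0626)z+(-0.1968)=0, √Δ=0.9450 → z ∈ {-0.4461, 0.3906}; z = -0.4461 (taking z<0)
x = -0.1722, y = -0.0818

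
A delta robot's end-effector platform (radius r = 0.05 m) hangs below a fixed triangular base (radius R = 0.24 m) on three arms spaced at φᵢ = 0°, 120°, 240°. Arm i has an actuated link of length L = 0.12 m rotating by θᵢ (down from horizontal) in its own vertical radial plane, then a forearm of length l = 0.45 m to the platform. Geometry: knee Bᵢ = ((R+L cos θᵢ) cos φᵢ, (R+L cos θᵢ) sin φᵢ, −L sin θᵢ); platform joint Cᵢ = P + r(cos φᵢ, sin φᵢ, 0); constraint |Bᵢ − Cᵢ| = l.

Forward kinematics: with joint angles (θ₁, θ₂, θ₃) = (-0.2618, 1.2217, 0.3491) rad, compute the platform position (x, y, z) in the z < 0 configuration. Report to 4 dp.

S1 = (0.3059·cos0.0°, 0.3059·sin0.0°, 0.0311) = (0.3059, 0.0000, 0.0311)
S2 = (0.2310·cos120.0°, 0.2310·sin120.0°, -0.1128) = (-0.1155, 0.2001, -0.1128)
φ3=240.0°: virtual centre (-0.1514, -0.2622, -0.0410), radius l
|S₂|²−|S₁|² = -0.0284;  |S₃|²−|S₁|² = -0.0012
[-0.8429 0.4002 -0.2876]·P = -0.0284;  [-0.9146 -0.5244 -0.1442]·P = -0.0012
det = 0.8080;  x = 0.0191+-0.2581z,  y = -0.0310+0.1752z
into |P−S₁|² = l²: 1.0973z² + 0.0751z + -0.1183 = 0;  Δ = 0.5248;  z = -0.3643 or 0.2959 → z<0 root = -0.3643
x = 0.1131, y = -0.0948

(0.1131, -0.0948, -0.3643)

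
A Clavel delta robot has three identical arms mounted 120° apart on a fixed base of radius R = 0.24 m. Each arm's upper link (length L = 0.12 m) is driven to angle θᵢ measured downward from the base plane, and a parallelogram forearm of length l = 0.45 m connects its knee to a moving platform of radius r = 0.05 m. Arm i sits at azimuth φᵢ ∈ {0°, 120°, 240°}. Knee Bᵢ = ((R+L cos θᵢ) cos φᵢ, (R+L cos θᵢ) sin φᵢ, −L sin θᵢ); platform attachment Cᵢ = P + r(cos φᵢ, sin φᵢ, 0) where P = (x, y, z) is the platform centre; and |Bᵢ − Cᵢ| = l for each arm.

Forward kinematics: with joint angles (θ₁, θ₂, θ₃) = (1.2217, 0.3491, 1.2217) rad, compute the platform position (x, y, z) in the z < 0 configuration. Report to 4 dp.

centre 1 = (0.2310·cos0.0°, 0.2310·sin0.0°, -0.1128) = (0.2310, 0.0000, -0.1128)
centre 2 = (0.3028·cos120.0°, 0.3028·sin120.0°, -0.0410) = (-0.1514, 0.2622, -0.0410)
arm 3 at φ=240.0°: ρ3 = 0.2310;  centre 3 = (-0.1155, -0.2001, -0.1128)
|centre ₂|²−|centre ₁|² = 0.0273;  |centre ₃|²−|centre ₁|² = 0.0000
linear system: -0.7649x+0.5244y = 0.0273−0.1434z; -0.6931x+-0.4002y = 0.0000−0.0000z
det = 0.6696;  x = -0.0163+0.0857z,  y = 0.0282+-0.1485z
sphere 1 gives Az²+Bz+C=0 with A=1.0294, B=0.1747, C=-0.1278;  B²−4AC=0.5568;  roots -0.4473, 0.2776;  negative root z = -0.4473
x = -0.0546, y = 0.0946

(-0.0546, 0.0946, -0.4473)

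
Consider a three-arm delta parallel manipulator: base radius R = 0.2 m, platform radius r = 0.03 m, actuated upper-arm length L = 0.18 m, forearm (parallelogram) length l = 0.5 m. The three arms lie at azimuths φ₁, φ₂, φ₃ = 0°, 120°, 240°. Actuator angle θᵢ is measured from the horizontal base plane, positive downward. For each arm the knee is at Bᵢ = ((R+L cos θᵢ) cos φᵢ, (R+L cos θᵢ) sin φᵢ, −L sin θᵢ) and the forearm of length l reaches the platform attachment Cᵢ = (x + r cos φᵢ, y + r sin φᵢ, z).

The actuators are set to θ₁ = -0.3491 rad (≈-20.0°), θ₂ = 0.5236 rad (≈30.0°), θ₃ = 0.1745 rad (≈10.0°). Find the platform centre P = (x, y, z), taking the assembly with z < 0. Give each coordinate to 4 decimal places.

(0.0908, -0.0452, -0.3700)

arm 1 at φ=0.0°: ρ1 = 0.3391;  S1 = (0.3391, 0.0000, 0.0616)
arm 2 at φ=120.0°: ρ2 = 0.3259;  S2 = (-0.1629, 0.2822, -0.0900)
S3 = (0.3473·cos240.0°, 0.3473·sin240.0°, -0.0313) = (-0.1736, -0.3007, -0.0313)
|S₂|²−|S₁|² = -0.0045;  |S₃|²−|S₁|² = 0.0028
[-1.0042 0.5644 -0.3031]·P = -0.0045;  [-1.0256 -0.6015 -0.1856]·P = 0.0028
det = 1.1829;  x = 0.0010+-0.2427z,  y = -0.0063+0.1052z
into |P−S₁|² = l²: 1.0700z² + 0.0397z + -0.1318 = 0;  Δ = 0.5657;  z = -0.3700 or 0.3329 → z<0 root = -0.3700
x = 0.0908, y = -0.0452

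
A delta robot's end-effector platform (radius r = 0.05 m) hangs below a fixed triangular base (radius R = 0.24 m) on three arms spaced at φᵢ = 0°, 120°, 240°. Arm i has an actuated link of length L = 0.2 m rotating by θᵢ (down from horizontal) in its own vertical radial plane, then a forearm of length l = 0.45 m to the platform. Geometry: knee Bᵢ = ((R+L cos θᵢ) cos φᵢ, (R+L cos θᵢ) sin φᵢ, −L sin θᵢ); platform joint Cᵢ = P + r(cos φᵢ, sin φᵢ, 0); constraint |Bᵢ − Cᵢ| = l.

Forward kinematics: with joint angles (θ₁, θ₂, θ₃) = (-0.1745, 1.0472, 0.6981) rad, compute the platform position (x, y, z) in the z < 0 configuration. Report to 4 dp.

φ1=0.0°: virtual centre (0.3870, 0.0000, 0.0347), radius l
φ2=120.0°: virtual centre (-0.1450, 0.2511, -0.1732), radius l
O3 = (0.3432·cos240.0°, 0.3432·sin240.0°, -0.1286) = (-0.1716, -0.2972, -0.1286)
|O₂|²−|O₁|² = -0.0368;  |O₃|²−|O₁|² = -0.0166
[-1.0639 0.5023 -0.4159]·P = -0.0368;  [-1.1171 -0.5945 -0.3266]·P = -0.0166
det = 1.1936;  x = 0.0253+-0.3445z,  y = -0.0197+0.0981z
into |P−O₁|² = l²: 1.1283z² + 0.1759z + -0.0701 = 0;  Δ = 0.3475;  z = -0.3392 or 0.1833 → z<0 root = -0.3392
x = 0.1422, y = -0.0530

(0.1422, -0.0530, -0.3392)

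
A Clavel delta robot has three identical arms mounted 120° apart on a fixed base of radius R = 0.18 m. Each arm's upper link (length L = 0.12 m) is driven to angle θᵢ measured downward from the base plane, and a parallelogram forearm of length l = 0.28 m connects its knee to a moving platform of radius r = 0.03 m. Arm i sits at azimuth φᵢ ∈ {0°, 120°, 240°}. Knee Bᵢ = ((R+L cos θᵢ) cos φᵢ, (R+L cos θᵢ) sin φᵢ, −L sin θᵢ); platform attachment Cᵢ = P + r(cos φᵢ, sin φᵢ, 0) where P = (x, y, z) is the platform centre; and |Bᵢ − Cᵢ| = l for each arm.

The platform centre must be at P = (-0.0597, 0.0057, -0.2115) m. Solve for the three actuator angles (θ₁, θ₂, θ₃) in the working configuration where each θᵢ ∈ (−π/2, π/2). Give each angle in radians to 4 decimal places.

θ₁ = 1.1345, θ₂ = 0.4364, θ₃ = 0.5231

φ1=0.0° → target in arm frame (-0.0597, 0.0057)
  e−x'=0.2097;  (l²−L²−(e−x')²−y'²−z²)/2L = -0.1031
  √(A²+B²)=0.2978;  θ1 = -0.7897+1.9242 ≈ 1.1345
rotate P by −φ2: (0.0348, 0.0489, -0.2115)
  A cos θ + B sin θ = C:  0.1152·cos θ + -0.2115·sin θ = 0.0150
  √(A²+B²)=0.2408;  θ2 = -1.0720+1.5084 ≈ 0.4364
rotate P by −φ3: (0.0249, -0.0546, -0.2115)
  e−x'=0.1251;  (l²−L²−(e−x')²−y'²−z²)/2L = 0.0027
  √(A²+B²)=0.2457;  θ3 = -1.0367+1.5599 ≈ 0.5231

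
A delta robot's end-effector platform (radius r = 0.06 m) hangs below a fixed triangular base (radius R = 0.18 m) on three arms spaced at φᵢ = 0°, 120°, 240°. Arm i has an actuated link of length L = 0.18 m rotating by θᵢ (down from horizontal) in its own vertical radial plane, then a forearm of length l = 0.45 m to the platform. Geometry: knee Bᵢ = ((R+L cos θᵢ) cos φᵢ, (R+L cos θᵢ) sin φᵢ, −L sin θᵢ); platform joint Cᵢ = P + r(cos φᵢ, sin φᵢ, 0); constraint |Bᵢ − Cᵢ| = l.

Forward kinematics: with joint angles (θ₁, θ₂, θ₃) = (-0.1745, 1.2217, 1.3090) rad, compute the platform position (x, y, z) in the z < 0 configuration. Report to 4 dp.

arm 1 at φ=0.0°: ρ1 = 0.2973;  S1 = (0.2973, 0.0000, 0.0313)
arm 2 at φ=120.0°: ρ2 = 0.1816;  S2 = (-0.0908, 0.1572, -0.1691)
φ3=240.0°: virtual centre (-0.0833, -0.1443, -0.1739), radius l
|S₂|²−|S₁|² = -0.0278;  |S₃|²−|S₁|² = -0.0314
plane₁₂: -0.7761x+0.3145y+-0.4008z = -0.0278
Cramer: x(z) = 0.0386-0.5281z;  y(z) = 0.0069-0.0288z
sphere 1 gives Az²+Bz+C=0 with A=1.2797, B=0.2103, C=-0.1346;  B²−4AC=0.7330;  roots -0.4167, 0.2523;  negative root z = -0.4167
x = 0.2586, y = 0.0189

(0.2586, 0.0189, -0.4167)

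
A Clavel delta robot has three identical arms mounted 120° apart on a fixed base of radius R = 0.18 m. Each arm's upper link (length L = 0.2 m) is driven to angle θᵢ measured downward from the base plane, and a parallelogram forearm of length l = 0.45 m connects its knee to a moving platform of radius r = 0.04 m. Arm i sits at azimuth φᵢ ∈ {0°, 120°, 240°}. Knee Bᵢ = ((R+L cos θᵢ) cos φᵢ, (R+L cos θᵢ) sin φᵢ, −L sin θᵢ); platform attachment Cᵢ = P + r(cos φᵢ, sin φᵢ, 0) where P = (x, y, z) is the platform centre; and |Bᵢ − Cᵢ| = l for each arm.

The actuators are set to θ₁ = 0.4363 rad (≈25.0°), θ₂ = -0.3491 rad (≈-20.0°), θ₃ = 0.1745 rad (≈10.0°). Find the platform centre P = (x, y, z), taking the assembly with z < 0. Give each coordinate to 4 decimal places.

(-0.0672, 0.0530, -0.3055)

φ1=0.0°: virtual centre (0.3213, 0.0000, -0.0845), radius l
centre 2 = (0.3279·cos120.0°, 0.3279·sin120.0°, 0.0684) = (-0.1640, 0.2840, 0.0684)
centre 3 = (0.3370·cos240.0°, 0.3370·sin240.0°, -0.0347) = (-0.1685, -0.2918, -0.0347)
|centre ₂|²−|centre ₁|² = 0.0019;  |centre ₃|²−|centre ₁|² = 0.0044
plane₁₂: -0.9705x+0.5680y+0.3059z = 0.0019
det = 1.1228;  x = -0.0032+0.2094z,  y = -0.0022+-0.1807z
quadratic in z: (1.0765)z²+(0.0340)z+(-0.0901)=0, √Δ=0.6237 → z ∈ {-0.3055, 0.2739}; z = -0.3055 (taking z<0)
x = -0.0672, y = 0.0530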